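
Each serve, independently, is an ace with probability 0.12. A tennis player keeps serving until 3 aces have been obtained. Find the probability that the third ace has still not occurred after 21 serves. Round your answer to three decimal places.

0.530

Needing more than 21 serves ⇔ fewer than 3 successes in the first 21. With X ~ Binomial(21, 0.12), P(Y > 21) = P(X ≤ 2).
  k=0: C(21,0)·0.12^0·0.88^21 = 0.06826
  k=1: C(21,1)·0.12^1·0.88^20 = 0.19546
  k=2: C(21,2)·0.12^2·0.88^19 = 0.26653
P(X ≤ 2) = 0.53025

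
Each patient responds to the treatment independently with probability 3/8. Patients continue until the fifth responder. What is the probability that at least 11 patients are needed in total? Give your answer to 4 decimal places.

Needing more than 10 patients ⇔ fewer than 5 successes in the first 10. With X ~ Binomial(10, 0.375), P(Y > 10) = P(X ≤ 4).
  k=0: C(10,0)·0.375^0·0.625^10 = 0.009095
  k=1: C(10,1)·0.375^1·0.625^9 = 0.054570
  k=2: C(10,2)·0.375^2·0.625^8 = 0.147338
  k=3: C(10,3)·0.375^3·0.625^7 = 0.235741
  k=4: C(10,4)·0.375^4·0.625^6 = 0.247528
P(X ≤ 4) = 0.694272

0.6943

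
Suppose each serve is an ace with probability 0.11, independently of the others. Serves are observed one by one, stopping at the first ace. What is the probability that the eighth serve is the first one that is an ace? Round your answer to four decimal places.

0.0487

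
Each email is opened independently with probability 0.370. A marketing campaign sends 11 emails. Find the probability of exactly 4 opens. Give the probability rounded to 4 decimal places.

0.2436

X ~ Binomial(n=11, p=0.37).
P(X=4) = C(11,4) · p^4 · (1−p)^7
= 330 · 0.018742 · 0.03939 = 0.243615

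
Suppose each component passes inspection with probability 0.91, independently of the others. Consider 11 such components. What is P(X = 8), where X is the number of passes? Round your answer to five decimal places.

0.05656

X ~ Binomial(n=11, p=0.91).
P(X=8) = C(11,8) · p^8 · (1−p)^3
= 165 · 0.47025 · 0.000729 = 0.0565643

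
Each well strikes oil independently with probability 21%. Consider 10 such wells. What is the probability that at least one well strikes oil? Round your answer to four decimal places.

0.9053

P(at least one) = 1 − P(none) = 1 − (1 − 0.21)^10
= 1 − 0.094683 = 0.905317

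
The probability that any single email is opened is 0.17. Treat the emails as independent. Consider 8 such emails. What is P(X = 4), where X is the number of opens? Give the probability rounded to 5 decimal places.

0.02775

X ~ Binomial(n=8, p=0.17).
P(X=4) = C(8,4) · p^4 · (1−p)^4
= 70 · 0.00083521 · 0.47458 = 0.0277464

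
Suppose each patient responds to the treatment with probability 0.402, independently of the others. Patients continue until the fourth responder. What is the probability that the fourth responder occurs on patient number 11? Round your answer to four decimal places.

Y = trial on which the fourth success occurs; negative binomial, r=4, p=0.402.
P(Y=11) = C(10,3) · p^4 · (1−p)^7
= 120 · 0.026116 · 0.027347 = 0.085703

0.0857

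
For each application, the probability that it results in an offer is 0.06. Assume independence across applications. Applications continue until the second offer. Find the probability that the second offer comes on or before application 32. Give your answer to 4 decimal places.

Finishing within 32 applications ⇔ at least 2 successes in the first 32. With X ~ Binomial(32, 0.06), P(Y ≤ 32) = 1 − P(X ≤ 1).
  k=0: C(32,0)·0.06^0·0.94^32 = 0.138067
  k=1: C(32,1)·0.06^1·0.94^31 = 0.282010
1 − 0.420078 = 0.579922

0.5799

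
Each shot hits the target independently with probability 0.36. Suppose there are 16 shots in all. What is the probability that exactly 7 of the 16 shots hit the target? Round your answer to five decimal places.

0.16150

X ~ Binomial(n=16, p=0.36).
P(X=7) = C(16,7) · p^7 · (1−p)^9
= 11440 · 0.00078364 · 0.018014 = 0.1614966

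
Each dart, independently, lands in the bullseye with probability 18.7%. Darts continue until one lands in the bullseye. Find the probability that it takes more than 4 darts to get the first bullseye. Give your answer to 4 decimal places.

Y = number of darts to the first success; geometric, p = 0.187.
P(Y > 4) = P(first 4 all fail) = (1−p)^4 = 0.436880

0.4369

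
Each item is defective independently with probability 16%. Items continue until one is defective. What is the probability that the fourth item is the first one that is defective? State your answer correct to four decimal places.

0.0948

Geometric (trials to first success), p = 0.16.
P(Y = 4) = (1−p)^3 · p = 0.5927 · 0.16 = 0.094833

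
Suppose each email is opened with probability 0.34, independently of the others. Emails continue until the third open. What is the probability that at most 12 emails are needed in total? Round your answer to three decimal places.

Finishing within 12 emails ⇔ at least 3 successes in the first 12. With X ~ Binomial(12, 0.34), P(Y ≤ 12) = 1 − P(X ≤ 2).
  k=0: C(12,0)·0.34^0·0.66^12 = 0.00683
  k=1: C(12,1)·0.34^1·0.66^11 = 0.04223
  k=2: C(12,2)·0.34^2·0.66^10 = 0.11966
1 − 0.16872 = 0.83128

0.831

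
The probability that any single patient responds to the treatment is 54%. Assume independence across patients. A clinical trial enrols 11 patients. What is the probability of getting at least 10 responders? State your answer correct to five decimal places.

0.01181

X ~ Binomial(11, 0.54); P(X ≥ 10) = Σ C(11,k) p^k (1−p)^(11−k) over k:
  k=10: C(11,10)·0.54^10·0.46^1 = 0.0106681
  k=11: C(11,11)·0.54^11·0.46^0 = 0.0011385
Total = 0.0118066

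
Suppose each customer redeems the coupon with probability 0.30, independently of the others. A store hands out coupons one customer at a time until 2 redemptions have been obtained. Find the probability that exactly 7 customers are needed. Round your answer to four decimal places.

Y = trial on which the second success occurs; negative binomial, r=2, p=0.30.
P(Y=7) = C(6,1) · p^2 · (1−p)^5
= 6 · 0.09 · 0.16807 = 0.090758

0.0908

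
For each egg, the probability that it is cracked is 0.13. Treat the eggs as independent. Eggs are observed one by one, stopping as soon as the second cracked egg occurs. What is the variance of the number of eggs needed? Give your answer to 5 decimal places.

102.95858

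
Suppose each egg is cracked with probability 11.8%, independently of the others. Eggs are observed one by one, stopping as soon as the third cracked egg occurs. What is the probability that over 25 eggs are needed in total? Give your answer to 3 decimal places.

0.421

Needing more than 25 eggs ⇔ fewer than 3 successes in the first 25. With X ~ Binomial(25, 0.118), P(Y > 25) = P(X ≤ 2).
  k=0: C(25,0)·0.118^0·0.882^25 = 0.04332
  k=1: C(25,1)·0.118^1·0.882^24 = 0.14490
  k=2: C(25,2)·0.118^2·0.882^23 = 0.23263
P(X ≤ 2) = 0.42085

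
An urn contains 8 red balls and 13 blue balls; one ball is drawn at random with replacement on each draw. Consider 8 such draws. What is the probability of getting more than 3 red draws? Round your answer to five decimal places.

0.36211

X ~ Binomial(8, 0.380952); P(X ≥ 4) = Σ C(8,k) p^k (1−p)^(8−k) over k:
  k=4: C(8,4)·0.380952^4·0.619048^4 = 0.2165095
  k=5: C(8,5)·0.380952^5·0.619048^3 = 0.1065893
  k=6: C(8,6)·0.380952^6·0.619048^2 = 0.0327967
  k=7: C(8,7)·0.380952^7·0.619048^1 = 0.0057665
  k=8: C(8,8)·0.380952^8·0.619048^0 = 0.0004436
Total = 0.3621056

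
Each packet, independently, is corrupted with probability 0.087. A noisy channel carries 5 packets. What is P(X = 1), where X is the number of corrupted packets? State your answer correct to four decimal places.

X ~ Binomial(n=5, p=0.087).
P(X=1) = C(5,1) · p^1 · (1−p)^4
= 5 · 0.087 · 0.69484 = 0.302254

0.3023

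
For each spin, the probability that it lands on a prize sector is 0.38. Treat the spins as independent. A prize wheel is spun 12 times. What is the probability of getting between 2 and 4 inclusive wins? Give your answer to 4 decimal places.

0.4688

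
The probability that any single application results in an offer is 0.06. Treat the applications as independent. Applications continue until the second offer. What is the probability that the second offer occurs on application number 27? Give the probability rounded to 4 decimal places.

0.0199

Y = trial on which the second success occurs; negative binomial, r=2, p=0.06.
P(Y=27) = C(26,1) · p^2 · (1−p)^25
= 26 · 0.0036 · 0.21291 = 0.019928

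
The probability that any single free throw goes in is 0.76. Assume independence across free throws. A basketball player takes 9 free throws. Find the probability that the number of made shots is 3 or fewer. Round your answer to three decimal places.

X ~ Binomial(9, 0.76); P(X ≤ 3) = Σ C(9,k) p^k (1−p)^(9−k) over k:
  k=0: C(9,0)·0.76^0·0.24^9 = 0.00000
  k=1: C(9,1)·0.76^1·0.24^8 = 0.00008
  k=2: C(9,2)·0.76^2·0.24^7 = 0.00095
  k=3: C(9,3)·0.76^3·0.24^6 = 0.00705
Total = 0.00808

0.008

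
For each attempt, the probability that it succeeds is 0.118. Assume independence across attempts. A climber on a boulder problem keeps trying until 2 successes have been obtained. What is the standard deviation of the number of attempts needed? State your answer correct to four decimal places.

11.2556

Y = total attempts until the second success; negative binomial with r=2, p=0.118.
SD(Y) = √[r(1−p)/p²] = √(126.687733) = 11.255565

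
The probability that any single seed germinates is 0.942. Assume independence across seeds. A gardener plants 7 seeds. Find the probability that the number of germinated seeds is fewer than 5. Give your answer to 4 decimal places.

0.0057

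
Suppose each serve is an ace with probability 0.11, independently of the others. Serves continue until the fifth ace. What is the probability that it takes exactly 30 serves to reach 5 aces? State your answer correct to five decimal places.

0.02077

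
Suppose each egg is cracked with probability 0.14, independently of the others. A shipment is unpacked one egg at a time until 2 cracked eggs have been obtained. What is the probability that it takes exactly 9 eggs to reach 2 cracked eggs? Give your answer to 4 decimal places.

0.0546

Y = trial on which the second success occurs; negative binomial, r=2, p=0.14.
P(Y=9) = C(8,1) · p^2 · (1−p)^7
= 8 · 0.0196 · 0.34793 = 0.054555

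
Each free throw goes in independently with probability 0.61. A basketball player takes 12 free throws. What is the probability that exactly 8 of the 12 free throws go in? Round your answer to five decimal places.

X ~ Binomial(n=12, p=0.61).
P(X=8) = C(12,8) · p^8 · (1−p)^4
= 495 · 0.019171 · 0.023134 = 0.2195343

0.21953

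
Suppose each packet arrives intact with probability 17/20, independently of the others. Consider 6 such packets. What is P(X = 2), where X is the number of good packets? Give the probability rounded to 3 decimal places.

X ~ Binomial(n=6, p=0.85).
P(X=2) = C(6,2) · p^2 · (1−p)^4
= 15 · 0.7225 · 0.00050625 = 0.00549

0.005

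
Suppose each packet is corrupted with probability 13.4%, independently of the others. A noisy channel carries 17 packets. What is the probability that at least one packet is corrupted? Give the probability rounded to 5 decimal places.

0.91334

P(at least one) = 1 − P(none) = 1 − (1 − 0.134)^17
= 1 − 0.0866571 = 0.9133429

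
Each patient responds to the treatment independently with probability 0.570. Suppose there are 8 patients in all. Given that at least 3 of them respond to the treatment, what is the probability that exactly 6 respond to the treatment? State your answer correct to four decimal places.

X ~ Binomial(8, 0.57). Want P(X=6 | X≥3) = P(X=6) / P(X≥3).
P(X=6) = C(8,6)·0.57^6·0.43^2 = 0.177560
P(X≥3) = 1 − 0.001169 − 0.012395 − 0.057507 = 0.928930
Ratio = 0.177560 / 0.928930 = 0.191144

0.1911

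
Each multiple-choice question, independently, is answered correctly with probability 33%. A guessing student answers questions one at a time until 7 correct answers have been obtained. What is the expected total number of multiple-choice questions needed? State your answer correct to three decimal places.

21.212

Y = total multiple-choice questions until the seventh success; negative binomial with r=7, p=0.33.
E[Y] = r / p = 7 / 0.33 = 21.21212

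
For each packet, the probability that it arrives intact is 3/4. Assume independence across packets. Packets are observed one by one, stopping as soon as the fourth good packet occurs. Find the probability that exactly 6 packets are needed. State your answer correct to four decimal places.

0.1978

Y = trial on which the fourth success occurs; negative binomial, r=4, p=0.75.
P(Y=6) = C(5,3) · p^4 · (1−p)^2
= 10 · 0.31641 · 0.0625 = 0.197754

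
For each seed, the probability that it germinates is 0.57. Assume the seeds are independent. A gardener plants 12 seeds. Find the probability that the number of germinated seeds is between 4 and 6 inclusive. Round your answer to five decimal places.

X ~ Binomial(12, 0.57); P(4 ≤ X ≤ 6) = Σ C(12,k) p^k (1−p)^(12−k) over k:
  k=4: C(12,4)·0.57^4·0.43^8 = 0.0610734
  k=5: C(12,5)·0.57^5·0.43^7 = 0.1295325
  k=6: C(12,6)·0.57^6·0.43^6 = 0.2003235
Total = 0.3909294

0.39093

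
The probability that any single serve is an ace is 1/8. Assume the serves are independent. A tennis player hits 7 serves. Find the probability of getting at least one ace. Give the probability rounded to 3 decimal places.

0.607

P(at least one) = 1 − P(none) = 1 − (1 − 0.125)^7
= 1 − 0.39270 = 0.60730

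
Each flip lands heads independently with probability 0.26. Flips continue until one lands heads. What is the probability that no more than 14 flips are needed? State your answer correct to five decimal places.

Y = number of flips to the first success; geometric, p = 0.26.
P(Y ≤ 14) = 1 − (1−p)^14 = 1 − 0.0147654 = 0.9852346

0.98523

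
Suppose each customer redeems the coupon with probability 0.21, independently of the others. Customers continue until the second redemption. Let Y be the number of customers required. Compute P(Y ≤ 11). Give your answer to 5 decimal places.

0.70648

Finishing within 11 customers ⇔ at least 2 successes in the first 11. With X ~ Binomial(11, 0.21), P(Y ≤ 11) = 1 − P(X ≤ 1).
  k=0: C(11,0)·0.21^0·0.79^11 = 0.0747994
  k=1: C(11,1)·0.21^1·0.79^10 = 0.2187172
1 − 0.2935166 = 0.7064834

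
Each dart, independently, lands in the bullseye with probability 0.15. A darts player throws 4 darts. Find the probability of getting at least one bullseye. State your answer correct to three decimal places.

0.478

P(at least one) = 1 − P(none) = 1 − (1 − 0.15)^4
= 1 − 0.52201 = 0.47799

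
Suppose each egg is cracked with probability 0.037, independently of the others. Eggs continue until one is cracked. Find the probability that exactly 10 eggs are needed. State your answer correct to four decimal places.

0.0264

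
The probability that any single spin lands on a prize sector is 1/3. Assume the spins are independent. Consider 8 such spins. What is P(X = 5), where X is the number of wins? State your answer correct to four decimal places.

0.0683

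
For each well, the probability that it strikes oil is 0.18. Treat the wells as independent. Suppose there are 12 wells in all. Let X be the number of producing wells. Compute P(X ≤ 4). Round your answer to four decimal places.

X ~ Binomial(12, 0.18); P(X ≤ 4) = Σ C(12,k) p^k (1−p)^(12−k) over k:
  k=0: C(12,0)·0.18^0·0.82^12 = 0.092420
  k=1: C(12,1)·0.18^1·0.82^11 = 0.243448
  k=2: C(12,2)·0.18^2·0.82^10 = 0.293919
  k=3: C(12,3)·0.18^3·0.82^9 = 0.215063
  k=4: C(12,4)·0.18^4·0.82^8 = 0.106220
Total = 0.951069

0.9511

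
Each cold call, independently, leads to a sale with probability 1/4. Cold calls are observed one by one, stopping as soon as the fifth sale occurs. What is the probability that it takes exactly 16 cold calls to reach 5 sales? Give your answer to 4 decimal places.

Y = trial on which the fifth success occurs; negative binomial, r=5, p=0.25.
P(Y=16) = C(15,4) · p^5 · (1−p)^11
= 1365 · 0.00097656 · 0.042235 = 0.056300

0.0563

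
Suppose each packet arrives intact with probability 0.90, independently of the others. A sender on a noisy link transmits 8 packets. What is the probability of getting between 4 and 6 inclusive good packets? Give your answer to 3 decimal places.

0.186

X ~ Binomial(8, 0.90); P(4 ≤ X ≤ 6) = Σ C(8,k) p^k (1−p)^(8−k) over k:
  k=4: C(8,4)·0.90^4·0.10^4 = 0.00459
  k=5: C(8,5)·0.90^5·0.10^3 = 0.03307
  k=6: C(8,6)·0.90^6·0.10^2 = 0.14880
Total = 0.18646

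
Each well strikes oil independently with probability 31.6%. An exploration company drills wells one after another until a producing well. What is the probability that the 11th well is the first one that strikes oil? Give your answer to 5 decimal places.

0.00708

Geometric (trials to first success), p = 0.316.
P(Y = 11) = (1−p)^10 · p = 0.022416 · 0.316 = 0.0070835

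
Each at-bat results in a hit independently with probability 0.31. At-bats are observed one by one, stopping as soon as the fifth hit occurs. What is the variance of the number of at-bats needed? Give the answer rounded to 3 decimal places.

Y = total at-bats until the fifth success; negative binomial with r=5, p=0.31.
Var(Y) = r(1−p)/p² = 5·0.69 / 0.31² = 35.90010

35.900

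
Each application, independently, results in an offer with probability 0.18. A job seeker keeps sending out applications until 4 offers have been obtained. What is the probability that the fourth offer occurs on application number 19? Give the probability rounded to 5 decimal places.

Y = trial on which the fourth success occurs; negative binomial, r=4, p=0.18.
P(Y=19) = C(18,3) · p^4 · (1−p)^15
= 816 · 0.0010498 · 0.050957 = 0.0436504

0.04365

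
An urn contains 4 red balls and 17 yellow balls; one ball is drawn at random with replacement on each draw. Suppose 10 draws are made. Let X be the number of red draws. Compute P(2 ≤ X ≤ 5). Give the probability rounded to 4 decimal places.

0.5898

X ~ Binomial(10, 0.190476); P(2 ≤ X ≤ 5) = Σ C(10,k) p^k (1−p)^(10−k) over k:
  k=2: C(10,2)·0.190476^2·0.809524^8 = 0.301114
  k=3: C(10,3)·0.190476^3·0.809524^7 = 0.188934
  k=4: C(10,4)·0.190476^4·0.809524^6 = 0.077796
  k=5: C(10,5)·0.190476^5·0.809524^5 = 0.021966
Total = 0.589811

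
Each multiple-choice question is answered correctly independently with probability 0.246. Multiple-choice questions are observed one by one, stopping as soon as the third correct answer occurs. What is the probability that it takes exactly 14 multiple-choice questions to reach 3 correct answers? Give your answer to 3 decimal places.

0.052

Y = trial on which the third success occurs; negative binomial, r=3, p=0.246.
P(Y=14) = C(13,2) · p^3 · (1−p)^11
= 78 · 0.014887 · 0.04478 = 0.05200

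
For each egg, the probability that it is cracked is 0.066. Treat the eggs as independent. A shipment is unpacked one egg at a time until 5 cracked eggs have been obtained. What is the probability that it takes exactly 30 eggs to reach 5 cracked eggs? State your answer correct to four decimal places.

Y = trial on which the fifth success occurs; negative binomial, r=5, p=0.066.
P(Y=30) = C(29,4) · p^5 · (1−p)^25
= 23751 · 1.2523e-06 · 0.18141 = 0.005396

0.0054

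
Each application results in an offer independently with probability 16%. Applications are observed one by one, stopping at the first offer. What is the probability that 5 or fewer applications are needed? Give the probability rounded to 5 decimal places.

0.58179

Y = number of applications to the first success; geometric, p = 0.16.
P(Y ≤ 5) = 1 − (1−p)^5 = 1 − 0.4182119 = 0.5817881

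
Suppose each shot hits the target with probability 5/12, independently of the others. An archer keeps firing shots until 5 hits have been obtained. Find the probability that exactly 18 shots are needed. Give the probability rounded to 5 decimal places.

0.02707

Y = trial on which the fifth success occurs; negative binomial, r=5, p=0.416667.
P(Y=18) = C(17,4) · p^5 · (1−p)^13
= 2380 · 0.012559 · 0.00090556 = 0.0270669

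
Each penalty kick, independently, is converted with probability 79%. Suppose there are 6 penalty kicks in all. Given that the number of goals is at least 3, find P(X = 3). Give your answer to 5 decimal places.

X ~ Binomial(6, 0.79). Want P(X=3 | X≥3) = P(X=3) / P(X≥3).
P(X=3) = C(6,3)·0.79^3·0.21^3 = 0.0913207
P(X≥3) = 1 − 0.0000858 − 0.0019359 − 0.0182063 = 0.9797720
Ratio = 0.0913207 / 0.9797720 = 0.0932061

0.09321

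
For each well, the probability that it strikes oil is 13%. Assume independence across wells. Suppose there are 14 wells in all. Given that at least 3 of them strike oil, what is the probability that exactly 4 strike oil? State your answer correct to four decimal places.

X ~ Binomial(14, 0.13). Want P(X=4 | X≥3) = P(X=4) / P(X≥3).
P(X=4) = C(14,4)·0.13^4·0.87^10 = 0.071023
P(X≥3) = 1 − 0.142321 − 0.297729 − 0.289174 = 0.270776
Ratio = 0.071023 / 0.270776 = 0.262295

0.2623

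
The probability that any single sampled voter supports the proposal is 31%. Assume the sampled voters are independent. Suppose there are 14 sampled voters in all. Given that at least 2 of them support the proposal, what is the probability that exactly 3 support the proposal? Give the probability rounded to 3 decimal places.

0.191

X ~ Binomial(14, 0.31). Want P(X=3 | X≥2) = P(X=3) / P(X≥2).
P(X=3) = C(14,3)·0.31^3·0.69^11 = 0.18303
P(X≥2) = 1 − 0.00554 − 0.03488 = 0.95958
Ratio = 0.18303 / 0.95958 = 0.19074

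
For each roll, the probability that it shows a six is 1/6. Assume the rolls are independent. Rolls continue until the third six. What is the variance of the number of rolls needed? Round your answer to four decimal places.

90.0000

Y = total rolls until the third success; negative binomial with r=3, p=0.166667.
Var(Y) = r(1−p)/p² = 3·0.833333 / 0.166667² = 90.000000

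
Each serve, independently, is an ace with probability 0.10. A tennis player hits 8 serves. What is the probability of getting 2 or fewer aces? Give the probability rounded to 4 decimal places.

X ~ Binomial(8, 0.10); P(X ≤ 2) = Σ C(8,k) p^k (1−p)^(8−k) over k:
  k=0: C(8,0)·0.10^0·0.90^8 = 0.430467
  k=1: C(8,1)·0.10^1·0.90^7 = 0.382638
  k=2: C(8,2)·0.10^2·0.90^6 = 0.148803
Total = 0.961908

0.9619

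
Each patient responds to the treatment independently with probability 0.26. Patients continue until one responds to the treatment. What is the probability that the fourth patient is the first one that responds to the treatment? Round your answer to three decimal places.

Geometric (trials to first success), p = 0.26.
P(Y = 4) = (1−p)^3 · p = 0.40522 · 0.26 = 0.10536

0.105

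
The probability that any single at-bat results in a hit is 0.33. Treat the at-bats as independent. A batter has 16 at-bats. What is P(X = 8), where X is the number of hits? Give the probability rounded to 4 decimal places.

0.0735

X ~ Binomial(n=16, p=0.33).
P(X=8) = C(16,8) · p^8 · (1−p)^8
= 12870 · 0.00014064 · 0.040607 = 0.073500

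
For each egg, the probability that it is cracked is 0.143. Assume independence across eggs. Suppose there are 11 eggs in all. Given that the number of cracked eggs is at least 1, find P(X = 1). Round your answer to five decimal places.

X ~ Binomial(11, 0.143). Want P(X=1 | X≥1) = P(X=1) / P(X≥1).
P(X=1) = C(11,1)·0.143^1·0.857^10 = 0.3361530
P(X≥1) = 1 − 0.1831425 = 0.8168575
Ratio = 0.3361530 / 0.8168575 = 0.4115197

0.41152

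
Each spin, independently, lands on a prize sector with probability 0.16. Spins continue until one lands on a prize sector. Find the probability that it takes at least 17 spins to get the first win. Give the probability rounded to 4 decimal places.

0.0614

Y = number of spins to the first success; geometric, p = 0.16.
P(Y > 16) = P(first 16 all fail) = (1−p)^16 = 0.061442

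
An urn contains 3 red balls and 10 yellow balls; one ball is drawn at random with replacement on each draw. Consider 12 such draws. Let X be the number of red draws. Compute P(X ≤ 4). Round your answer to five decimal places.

0.87945

X ~ Binomial(12, 0.230769); P(X ≤ 4) = Σ C(12,k) p^k (1−p)^(12−k) over k:
  k=0: C(12,0)·0.230769^0·0.769231^12 = 0.0429220
  k=1: C(12,1)·0.230769^1·0.769231^11 = 0.1545191
  k=2: C(12,2)·0.230769^2·0.769231^10 = 0.2549566
  k=3: C(12,3)·0.230769^3·0.769231^9 = 0.2549566
  k=4: C(12,4)·0.230769^4·0.769231^8 = 0.1720957
Total = 0.8794500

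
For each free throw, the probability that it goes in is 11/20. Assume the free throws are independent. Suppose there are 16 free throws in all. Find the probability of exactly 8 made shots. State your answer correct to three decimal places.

X ~ Binomial(n=16, p=0.55).
P(X=8) = C(16,8) · p^8 · (1−p)^8
= 12870 · 0.0083734 · 0.0016815 = 0.18121

0.181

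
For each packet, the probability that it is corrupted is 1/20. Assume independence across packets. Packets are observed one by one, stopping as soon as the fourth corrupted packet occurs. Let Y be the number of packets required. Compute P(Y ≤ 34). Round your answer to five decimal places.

0.08813

Finishing within 34 packets ⇔ at least 4 successes in the first 34. With X ~ Binomial(34, 0.05), P(Y ≤ 34) = 1 − P(X ≤ 3).
  k=0: C(34,0)·0.05^0·0.95^34 = 0.1748246
  k=1: C(34,1)·0.05^1·0.95^33 = 0.3128440
  k=2: C(34,2)·0.05^2·0.95^32 = 0.2716804
  k=3: C(34,3)·0.05^3·0.95^31 = 0.1525223
1 − 0.9118713 = 0.0881287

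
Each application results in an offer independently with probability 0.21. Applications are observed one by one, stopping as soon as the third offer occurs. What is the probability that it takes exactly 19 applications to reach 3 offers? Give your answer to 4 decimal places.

Y = trial on which the third success occurs; negative binomial, r=3, p=0.21.
P(Y=19) = C(18,2) · p^3 · (1−p)^16
= 153 · 0.009261 · 0.023016 = 0.032612

0.0326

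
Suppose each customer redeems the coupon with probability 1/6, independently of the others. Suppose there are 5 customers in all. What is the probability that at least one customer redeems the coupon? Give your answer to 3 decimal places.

P(at least one) = 1 − P(none) = 1 − (1 − 0.166667)^5
= 1 − 0.40188 = 0.59812

0.598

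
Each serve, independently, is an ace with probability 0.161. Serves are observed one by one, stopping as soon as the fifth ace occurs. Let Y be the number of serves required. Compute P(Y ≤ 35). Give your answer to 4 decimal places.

Finishing within 35 serves ⇔ at least 5 successes in the first 35. With X ~ Binomial(35, 0.161), P(Y ≤ 35) = 1 − P(X ≤ 4).
  k=0: C(35,0)·0.161^0·0.839^35 = 0.002146
  k=1: C(35,1)·0.161^1·0.839^34 = 0.014415
  k=2: C(35,2)·0.161^2·0.839^33 = 0.047023
  k=3: C(35,3)·0.161^3·0.839^32 = 0.099259
  k=4: C(35,4)·0.161^4·0.839^31 = 0.152379
1 − 0.315222 = 0.684778

0.6848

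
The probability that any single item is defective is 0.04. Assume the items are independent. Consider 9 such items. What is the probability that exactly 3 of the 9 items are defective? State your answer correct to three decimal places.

X ~ Binomial(n=9, p=0.04).
P(X=3) = C(9,3) · p^3 · (1−p)^6
= 84 · 6.4e-05 · 0.78276 = 0.00421

0.004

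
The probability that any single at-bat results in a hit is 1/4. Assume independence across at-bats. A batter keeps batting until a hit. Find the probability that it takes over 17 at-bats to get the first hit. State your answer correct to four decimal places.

Y = number of at-bats to the first success; geometric, p = 0.25.
P(Y > 17) = P(first 17 all fail) = (1−p)^17 = 0.007517

0.0075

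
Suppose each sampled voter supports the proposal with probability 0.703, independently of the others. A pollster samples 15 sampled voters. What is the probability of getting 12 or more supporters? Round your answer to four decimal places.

X ~ Binomial(15, 0.703); P(X ≥ 12) = Σ C(15,k) p^k (1−p)^(15−k) over k:
  k=12: C(15,12)·0.703^12·0.297^3 = 0.173678
  k=13: C(15,13)·0.703^13·0.297^2 = 0.094868
  k=14: C(15,14)·0.703^14·0.297^1 = 0.032079
  k=15: C(15,15)·0.703^15·0.297^0 = 0.005062
Total = 0.305687

0.3057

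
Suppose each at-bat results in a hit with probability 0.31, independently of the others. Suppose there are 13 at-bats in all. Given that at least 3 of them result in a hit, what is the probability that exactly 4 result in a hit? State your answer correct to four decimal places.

0.2860

X ~ Binomial(13, 0.31). Want P(X=4 | X≥3) = P(X=4) / P(X≥3).
P(X=4) = C(13,4)·0.31^4·0.69^9 = 0.234096
P(X≥3) = 1 − 0.008036 − 0.046935 − 0.126520 = 0.818510
Ratio = 0.234096 / 0.818510 = 0.286003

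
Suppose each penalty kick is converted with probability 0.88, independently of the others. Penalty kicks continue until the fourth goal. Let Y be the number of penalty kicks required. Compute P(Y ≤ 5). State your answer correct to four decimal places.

0.8875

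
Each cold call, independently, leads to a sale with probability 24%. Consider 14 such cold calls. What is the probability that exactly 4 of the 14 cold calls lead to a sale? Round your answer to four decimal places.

X ~ Binomial(n=14, p=0.24).
P(X=4) = C(14,4) · p^4 · (1−p)^10
= 1001 · 0.0033178 · 0.064289 = 0.213508

0.2135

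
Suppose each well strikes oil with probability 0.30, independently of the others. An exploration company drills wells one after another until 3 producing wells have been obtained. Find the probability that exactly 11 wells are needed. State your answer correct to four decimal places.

0.0700

Y = trial on which the third success occurs; negative binomial, r=3, p=0.30.
P(Y=11) = C(10,2) · p^3 · (1−p)^8
= 45 · 0.027 · 0.057648 = 0.070042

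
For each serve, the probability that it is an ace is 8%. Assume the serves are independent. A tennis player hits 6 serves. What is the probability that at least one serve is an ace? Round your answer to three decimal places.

0.394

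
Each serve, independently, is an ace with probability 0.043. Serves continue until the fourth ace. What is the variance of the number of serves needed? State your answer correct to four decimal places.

2070.3083

Y = total serves until the fourth success; negative binomial with r=4, p=0.043.
Var(Y) = r(1−p)/p² = 4·0.957 / 0.043² = 2070.308275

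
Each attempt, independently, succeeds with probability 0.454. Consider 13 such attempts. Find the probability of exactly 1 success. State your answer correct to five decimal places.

X ~ Binomial(n=13, p=0.454).
P(X=1) = C(13,1) · p^1 · (1−p)^12
= 13 · 0.454 · 0.00070196 = 0.0041430

0.00414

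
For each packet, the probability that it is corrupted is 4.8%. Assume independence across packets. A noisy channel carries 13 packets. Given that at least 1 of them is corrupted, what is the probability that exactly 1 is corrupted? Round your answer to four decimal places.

0.7320

X ~ Binomial(13, 0.048). Want P(X=1 | X≥1) = P(X=1) / P(X≥1).
P(X=1) = C(13,1)·0.048^1·0.952^12 = 0.345802
P(X≥1) = 1 − 0.527570 = 0.472430
Ratio = 0.345802 / 0.472430 = 0.731966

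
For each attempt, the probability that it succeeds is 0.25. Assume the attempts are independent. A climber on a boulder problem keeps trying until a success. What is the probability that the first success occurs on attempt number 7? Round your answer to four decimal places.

Geometric (trials to first success), p = 0.25.
P(Y = 7) = (1−p)^6 · p = 0.17798 · 0.25 = 0.044495

0.0445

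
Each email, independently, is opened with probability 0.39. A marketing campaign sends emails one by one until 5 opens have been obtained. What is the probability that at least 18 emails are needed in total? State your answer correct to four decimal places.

0.1441

Needing more than 17 emails ⇔ fewer than 5 successes in the first 17. With X ~ Binomial(17, 0.39), P(Y > 17) = P(X ≤ 4).
  k=0: C(17,0)·0.39^0·0.61^17 = 0.000224
  k=1: C(17,1)·0.39^1·0.61^16 = 0.002437
  k=2: C(17,2)·0.39^2·0.61^15 = 0.012463
  k=3: C(17,3)·0.39^3·0.61^14 = 0.039840
  k=4: C(17,4)·0.39^4·0.61^13 = 0.089150
P(X ≤ 4) = 0.144114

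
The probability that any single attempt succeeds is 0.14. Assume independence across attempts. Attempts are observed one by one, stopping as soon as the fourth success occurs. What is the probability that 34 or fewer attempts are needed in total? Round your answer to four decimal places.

0.7201

Finishing within 34 attempts ⇔ at least 4 successes in the first 34. With X ~ Binomial(34, 0.14), P(Y ≤ 34) = 1 − P(X ≤ 3).
  k=0: C(34,0)·0.14^0·0.86^34 = 0.005929
  k=1: C(34,1)·0.14^1·0.86^33 = 0.032814
  k=2: C(34,2)·0.14^2·0.86^32 = 0.088139
  k=3: C(34,3)·0.14^3·0.86^31 = 0.153048
1 − 0.279930 = 0.720070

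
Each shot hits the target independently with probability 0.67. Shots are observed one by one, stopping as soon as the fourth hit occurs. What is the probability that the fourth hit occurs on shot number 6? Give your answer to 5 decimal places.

0.21945

Y = trial on which the fourth success occurs; negative binomial, r=4, p=0.67.
P(Y=6) = C(5,3) · p^4 · (1−p)^2
= 10 · 0.20151 · 0.1089 = 0.2194457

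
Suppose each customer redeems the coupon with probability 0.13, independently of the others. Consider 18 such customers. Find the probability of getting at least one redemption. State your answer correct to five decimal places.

0.91846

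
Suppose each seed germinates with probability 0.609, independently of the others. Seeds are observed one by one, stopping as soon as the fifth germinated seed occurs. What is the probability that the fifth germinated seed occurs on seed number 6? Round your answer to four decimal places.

0.1638

Y = trial on which the fifth success occurs; negative binomial, r=5, p=0.609.
P(Y=6) = C(5,4) · p^5 · (1−p)^1
= 5 · 0.08377 · 0.391 = 0.163770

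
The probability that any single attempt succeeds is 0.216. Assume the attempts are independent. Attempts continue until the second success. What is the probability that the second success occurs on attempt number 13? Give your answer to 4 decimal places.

0.0385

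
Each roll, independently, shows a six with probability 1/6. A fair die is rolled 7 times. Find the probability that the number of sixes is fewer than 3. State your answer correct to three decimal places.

X ~ Binomial(7, 0.166667); P(X ≤ 2) = Σ C(7,k) p^k (1−p)^(7−k) over k:
  k=0: C(7,0)·0.166667^0·0.833333^7 = 0.27908
  k=1: C(7,1)·0.166667^1·0.833333^6 = 0.39071
  k=2: C(7,2)·0.166667^2·0.833333^5 = 0.23443
Total = 0.90422

0.904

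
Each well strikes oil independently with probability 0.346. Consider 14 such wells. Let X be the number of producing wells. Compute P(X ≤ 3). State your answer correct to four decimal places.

0.2299

X ~ Binomial(14, 0.346); P(X ≤ 3) = Σ C(14,k) p^k (1−p)^(14−k) over k:
  k=0: C(14,0)·0.346^0·0.654^14 = 0.002619
  k=1: C(14,1)·0.346^1·0.654^13 = 0.019396
  k=2: C(14,2)·0.346^2·0.654^12 = 0.066700
  k=3: C(14,3)·0.346^3·0.654^11 = 0.141151
Total = 0.229866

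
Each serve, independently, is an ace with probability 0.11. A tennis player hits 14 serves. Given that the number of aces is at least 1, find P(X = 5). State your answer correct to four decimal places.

0.0140

X ~ Binomial(14, 0.11). Want P(X=5 | X≥1) = P(X=5) / P(X≥1).
P(X=5) = C(14,5)·0.11^5·0.89^9 = 0.011296
P(X≥1) = 1 − 0.195641 = 0.804359
Ratio = 0.011296 / 0.804359 = 0.014044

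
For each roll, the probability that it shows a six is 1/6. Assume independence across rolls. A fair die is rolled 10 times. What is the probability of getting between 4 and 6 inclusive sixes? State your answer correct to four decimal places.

0.0695

X ~ Binomial(10, 0.166667); P(4 ≤ X ≤ 6) = Σ C(10,k) p^k (1−p)^(10−k) over k:
  k=4: C(10,4)·0.166667^4·0.833333^6 = 0.054266
  k=5: C(10,5)·0.166667^5·0.833333^5 = 0.013024
  k=6: C(10,6)·0.166667^6·0.833333^4 = 0.002171
Total = 0.069460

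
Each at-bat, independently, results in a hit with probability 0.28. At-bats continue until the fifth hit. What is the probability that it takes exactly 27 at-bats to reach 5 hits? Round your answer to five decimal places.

0.01870

Y = trial on which the fifth success occurs; negative binomial, r=5, p=0.28.
P(Y=27) = C(26,4) · p^5 · (1−p)^22
= 14950 · 0.001721 · 0.00072663 = 0.0186959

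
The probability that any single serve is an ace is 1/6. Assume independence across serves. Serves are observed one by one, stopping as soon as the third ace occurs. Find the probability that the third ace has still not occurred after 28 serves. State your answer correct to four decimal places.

Needing more than 28 serves ⇔ fewer than 3 successes in the first 28. With X ~ Binomial(28, 0.166667), P(Y > 28) = P(X ≤ 2).
  k=0: C(28,0)·0.166667^0·0.833333^28 = 0.006066
  k=1: C(28,1)·0.166667^1·0.833333^27 = 0.033971
  k=2: C(28,2)·0.166667^2·0.833333^26 = 0.091723
P(X ≤ 2) = 0.131760

0.1318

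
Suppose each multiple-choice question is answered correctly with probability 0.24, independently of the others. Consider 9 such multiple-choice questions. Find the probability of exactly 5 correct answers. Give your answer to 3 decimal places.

0.033

X ~ Binomial(n=9, p=0.24).
P(X=5) = C(9,5) · p^5 · (1−p)^4
= 126 · 0.00079626 · 0.33362 = 0.03347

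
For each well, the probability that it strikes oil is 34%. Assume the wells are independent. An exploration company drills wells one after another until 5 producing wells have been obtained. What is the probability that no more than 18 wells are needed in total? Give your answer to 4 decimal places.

Finishing within 18 wells ⇔ at least 5 successes in the first 18. With X ~ Binomial(18, 0.34), P(Y ≤ 18) = 1 − P(X ≤ 4).
  k=0: C(18,0)·0.34^0·0.66^18 = 0.000565
  k=1: C(18,1)·0.34^1·0.66^17 = 0.005236
  k=2: C(18,2)·0.34^2·0.66^16 = 0.022927
  k=3: C(18,3)·0.34^3·0.66^15 = 0.062992
  k=4: C(18,4)·0.34^4·0.66^14 = 0.121689
1 − 0.213409 = 0.786591

0.7866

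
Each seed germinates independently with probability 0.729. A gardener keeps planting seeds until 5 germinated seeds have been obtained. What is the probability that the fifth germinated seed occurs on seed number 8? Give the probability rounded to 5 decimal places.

0.14342

Y = trial on which the fifth success occurs; negative binomial, r=5, p=0.729.
P(Y=8) = C(7,4) · p^5 · (1−p)^3
= 35 · 0.20589 · 0.019903 = 0.1434213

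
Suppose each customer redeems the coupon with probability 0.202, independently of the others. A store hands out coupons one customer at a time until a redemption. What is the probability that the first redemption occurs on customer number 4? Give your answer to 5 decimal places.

Geometric (trials to first success), p = 0.202.
P(Y = 4) = (1−p)^3 · p = 0.50817 · 0.202 = 0.1026503

0.10265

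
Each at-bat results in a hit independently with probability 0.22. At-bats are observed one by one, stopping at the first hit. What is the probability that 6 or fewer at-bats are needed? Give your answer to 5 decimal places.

0.77480

Y = number of at-bats to the first success; geometric, p = 0.22.
P(Y ≤ 6) = 1 − (1−p)^6 = 1 − 0.2251996 = 0.7748004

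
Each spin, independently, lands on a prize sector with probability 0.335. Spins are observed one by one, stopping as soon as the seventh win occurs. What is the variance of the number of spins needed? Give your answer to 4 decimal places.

41.4792

Y = total spins until the seventh success; negative binomial with r=7, p=0.335.
Var(Y) = r(1−p)/p² = 7·0.665 / 0.335² = 41.479171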